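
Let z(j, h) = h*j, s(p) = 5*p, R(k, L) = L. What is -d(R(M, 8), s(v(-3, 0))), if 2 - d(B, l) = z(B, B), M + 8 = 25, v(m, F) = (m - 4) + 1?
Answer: 62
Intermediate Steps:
v(m, F) = -3 + m (v(m, F) = (-4 + m) + 1 = -3 + m)
M = 17 (M = -8 + 25 = 17)
d(B, l) = 2 - B**2 (d(B, l) = 2 - B*B = 2 - B**2)
-d(R(M, 8), s(v(-3, 0))) = -(2 - 1*8**2) = -(2 - 1*64) = -(2 - 64) = -1*(-62) = 62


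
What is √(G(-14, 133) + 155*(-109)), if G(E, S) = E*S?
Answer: I*√18757 ≈ 136.96*I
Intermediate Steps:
√(G(-14, 133) + 155*(-109)) = √(-14*133 + 155*(-109)) = √(-1862 - 16895) = √(-18757) = I*√18757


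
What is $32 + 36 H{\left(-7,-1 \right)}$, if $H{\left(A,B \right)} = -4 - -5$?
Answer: $68$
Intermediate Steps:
$H{\left(A,B \right)} = 1$ ($H{\left(A,B \right)} = -4 + 5 = 1$)
$32 + 36 H{\left(-7,-1 \right)} = 32 + 36 \cdot 1 = 32 + 36 = 68$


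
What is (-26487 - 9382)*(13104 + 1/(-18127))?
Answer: -8520186208883/18127 ≈ -4.7003e+8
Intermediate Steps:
(-26487 - 9382)*(13104 + 1/(-18127)) = -35869*(13104 - 1/18127) = -35869*237536207/18127 = -8520186208883/18127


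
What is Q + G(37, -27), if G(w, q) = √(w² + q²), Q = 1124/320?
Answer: 281/80 + √2098 ≈ 49.316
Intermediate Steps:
Q = 281/80 (Q = 1124*(1/320) = 281/80 ≈ 3.5125)
G(w, q) = √(q² + w²)
Q + G(37, -27) = 281/80 + √((-27)² + 37²) = 281/80 + √(729 + 1369) = 281/80 + √2098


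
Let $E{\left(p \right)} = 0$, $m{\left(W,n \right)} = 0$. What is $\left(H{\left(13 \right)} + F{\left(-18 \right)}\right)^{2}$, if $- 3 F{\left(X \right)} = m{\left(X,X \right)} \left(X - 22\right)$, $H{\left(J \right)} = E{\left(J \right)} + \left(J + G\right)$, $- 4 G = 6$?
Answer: $\frac{529}{4} \approx 132.25$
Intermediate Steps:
$G = - \frac{3}{2}$ ($G = \left(- \frac{1}{4}\right) 6 = - \frac{3}{2} \approx -1.5$)
$H{\left(J \right)} = - \frac{3}{2} + J$ ($H{\left(J \right)} = 0 + \left(J - \frac{3}{2}\right) = 0 + \left(- \frac{3}{2} + J\right) = - \frac{3}{2} + J$)
$F{\left(X \right)} = 0$ ($F{\left(X \right)} = - \frac{0 \left(X - 22\right)}{3} = - \frac{0 \left(-22 + X\right)}{3} = \left(- \frac{1}{3}\right) 0 = 0$)
$\left(H{\left(13 \right)} + F{\left(-18 \right)}\right)^{2} = \left(\left(- \frac{3}{2} + 13\right) + 0\right)^{2} = \left(\frac{23}{2} + 0\right)^{2} = \left(\frac{23}{2}\right)^{2} = \frac{529}{4}$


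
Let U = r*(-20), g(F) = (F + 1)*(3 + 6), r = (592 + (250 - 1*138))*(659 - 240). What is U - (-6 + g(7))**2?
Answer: -5903876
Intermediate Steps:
r = 294976 (r = (592 + (250 - 138))*419 = (592 + 112)*419 = 704*419 = 294976)
g(F) = 9 + 9*F (g(F) = (1 + F)*9 = 9 + 9*F)
U = -5899520 (U = 294976*(-20) = -5899520)
U - (-6 + g(7))**2 = -5899520 - (-6 + (9 + 9*7))**2 = -5899520 - (-6 + (9 + 63))**2 = -5899520 - (-6 + 72)**2 = -5899520 - 1*66**2 = -5899520 - 1*4356 = -5899520 - 4356 = -5903876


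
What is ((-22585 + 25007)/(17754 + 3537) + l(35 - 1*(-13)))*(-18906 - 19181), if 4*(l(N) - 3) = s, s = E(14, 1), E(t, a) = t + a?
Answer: -22263565415/85164 ≈ -2.6142e+5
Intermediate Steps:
E(t, a) = a + t
s = 15 (s = 1 + 14 = 15)
l(N) = 27/4 (l(N) = 3 + (1/4)*15 = 3 + 15/4 = 27/4)
((-22585 + 25007)/(17754 + 3537) + l(35 - 1*(-13)))*(-18906 - 19181) = ((-22585 + 25007)/(17754 + 3537) + 27/4)*(-18906 - 19181) = (2422/21291 + 27/4)*(-38087) = (584545/85164)*(-38087) = -22263565415/85164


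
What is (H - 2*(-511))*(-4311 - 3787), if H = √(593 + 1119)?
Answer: -8276156 - 32392*√107 ≈ -8.6112e+6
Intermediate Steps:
H = 4*√107 (H = √1712 = 4*√107 ≈ 41.376)
(H - 2*(-511))*(-4311 - 3787) = (4*√107 - 2*(-511))*(-4311 - 3787) = (4*√107 + 1022)*(-8098) = (1022 + 4*√107)*(-8098) = -8276156 - 32392*√107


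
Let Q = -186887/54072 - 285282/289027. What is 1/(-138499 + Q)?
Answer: -15628267944/2164568923133309 ≈ -7.2200e-6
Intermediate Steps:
Q = -69441157253/15628267944 (Q = -186887*1/54072 - 285282*1/289027 = -186887/54072 - 285282/289027 = -69441157253/15628267944 ≈ -4.4433)
1/(-138499 + Q) = 1/(-138499 - 69441157253/15628267944) = 1/(-2164568923133309/15628267944) = -15628267944/2164568923133309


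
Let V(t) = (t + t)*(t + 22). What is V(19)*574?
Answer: 894292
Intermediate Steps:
V(t) = 2*t*(22 + t) (V(t) = (2*t)*(22 + t) = 2*t*(22 + t))
V(19)*574 = (2*19*(22 + 19))*574 = (2*19*41)*574 = 1558*574 = 894292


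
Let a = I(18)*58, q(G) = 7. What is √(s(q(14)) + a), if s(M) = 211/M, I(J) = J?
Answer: √52633/7 ≈ 32.774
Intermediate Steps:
a = 1044 (a = 18*58 = 1044)
√(s(q(14)) + a) = √(211/7 + 1044) = √(7519/7) = √52633/7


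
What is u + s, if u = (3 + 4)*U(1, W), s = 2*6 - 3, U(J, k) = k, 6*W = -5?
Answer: 19/6 ≈ 3.1667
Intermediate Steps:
W = -⅚ (W = (⅙)*(-5) = -⅚ ≈ -0.83333)
s = 9 (s = 12 - 3 = 9)
u = -35/6 (u = (3 + 4)*(-⅚) = 7*(-⅚) = -35/6 ≈ -5.8333)
u + s = -35/6 + 9 = 19/6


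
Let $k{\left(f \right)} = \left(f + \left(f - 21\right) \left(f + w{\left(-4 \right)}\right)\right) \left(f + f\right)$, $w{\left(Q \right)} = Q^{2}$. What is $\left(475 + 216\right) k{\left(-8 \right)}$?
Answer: $2653440$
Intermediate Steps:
$k{\left(f \right)} = 2 f \left(f + \left(-21 + f\right) \left(16 + f\right)\right)$ ($k{\left(f \right)} = \left(f + \left(f - 21\right) \left(f + \left(-4\right)^{2}\right)\right) \left(f + f\right) = \left(f + \left(-21 + f\right) \left(f + 16\right)\right) 2 f = \left(f + \left(-21 + f\right) \left(16 + f\right)\right) 2 f = 2 f \left(f + \left(-21 + f\right) \left(16 + f\right)\right)$)
$\left(475 + 216\right) k{\left(-8 \right)} = \left(475 + 216\right) 2 \left(-8\right) \left(-336 + \left(-8\right)^{2} - -32\right) = 691 \cdot 2 \left(-8\right) \left(-336 + 64 + 32\right) = 691 \cdot 2 \left(-8\right) \left(-240\right) = 691 \cdot 3840 = 2653440$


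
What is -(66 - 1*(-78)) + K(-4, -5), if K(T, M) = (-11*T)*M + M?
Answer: -369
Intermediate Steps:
K(T, M) = M - 11*M*T (K(T, M) = -11*M*T + M = M - 11*M*T)
-(66 - 1*(-78)) + K(-4, -5) = -(66 - 1*(-78)) - 5*(1 - 11*(-4)) = -(66 + 78) - 5*(1 + 44) = -1*144 - 5*45 = -144 - 225 = -369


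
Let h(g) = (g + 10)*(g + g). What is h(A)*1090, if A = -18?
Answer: 313920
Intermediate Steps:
h(g) = 2*g*(10 + g) (h(g) = (10 + g)*(2*g) = 2*g*(10 + g))
h(A)*1090 = (2*(-18)*(10 - 18))*1090 = (2*(-18)*(-8))*1090 = 288*1090 = 313920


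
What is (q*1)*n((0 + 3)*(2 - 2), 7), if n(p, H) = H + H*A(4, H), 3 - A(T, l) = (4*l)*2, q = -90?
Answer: 32760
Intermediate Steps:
A(T, l) = 3 - 8*l (A(T, l) = 3 - 4*l*2 = 3 - 8*l)
n(p, H) = H + H*(3 - 8*H)
(q*1)*n((0 + 3)*(2 - 2), 7) = (-90*1)*(4*7*(1 - 2*7)) = -360*7*(1 - 14) = -360*7*(-13) = -90*(-364) = 32760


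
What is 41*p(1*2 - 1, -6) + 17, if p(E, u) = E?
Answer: 58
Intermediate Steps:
41*p(1*2 - 1, -6) + 17 = 41*(1*2 - 1) + 17 = 41*(2 - 1) + 17 = 41*1 + 17 = 41 + 17 = 58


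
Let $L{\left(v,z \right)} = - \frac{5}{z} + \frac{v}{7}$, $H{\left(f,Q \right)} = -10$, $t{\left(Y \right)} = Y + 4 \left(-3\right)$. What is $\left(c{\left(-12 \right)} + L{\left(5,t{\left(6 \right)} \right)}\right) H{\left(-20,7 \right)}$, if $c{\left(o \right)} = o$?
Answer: $\frac{2195}{21} \approx 104.52$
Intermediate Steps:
$t{\left(Y \right)} = -12 + Y$ ($t{\left(Y \right)} = Y - 12 = -12 + Y$)
$L{\left(v,z \right)} = - \frac{5}{z} + \frac{v}{7}$ ($L{\left(v,z \right)} = - \frac{5}{z} + v \frac{1}{7} = - \frac{5}{z} + \frac{v}{7}$)
$\left(c{\left(-12 \right)} + L{\left(5,t{\left(6 \right)} \right)}\right) H{\left(-20,7 \right)} = \left(-12 - \left(- \frac{5}{7} + \frac{5}{-12 + 6}\right)\right) \left(-10\right) = \left(-12 - \left(- \frac{5}{7} + \frac{5}{-6}\right)\right) \left(-10\right) = \left(-12 + \left(\left(-5\right) \left(- \frac{1}{6}\right) + \frac{5}{7}\right)\right) \left(-10\right) = \left(-12 + \left(\frac{5}{6} + \frac{5}{7}\right)\right) \left(-10\right) = \left(-12 + \frac{65}{42}\right) \left(-10\right) = \left(- \frac{439}{42}\right) \left(-10\right) = \frac{2195}{21}$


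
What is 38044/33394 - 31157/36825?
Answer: 180256721/614867025 ≈ 0.29316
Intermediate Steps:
38044/33394 - 31157/36825 = 38044*(1/33394) - 31157*1/36825 = 19022/16697 - 31157/36825 = 180256721/614867025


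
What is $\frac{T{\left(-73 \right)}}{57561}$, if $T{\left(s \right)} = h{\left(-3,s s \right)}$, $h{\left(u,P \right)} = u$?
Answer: $- \frac{1}{19187} \approx -5.2119 \cdot 10^{-5}$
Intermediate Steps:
$T{\left(s \right)} = -3$
$\frac{T{\left(-73 \right)}}{57561} = - \frac{3}{57561} = \left(-3\right) \frac{1}{57561} = - \frac{1}{19187}$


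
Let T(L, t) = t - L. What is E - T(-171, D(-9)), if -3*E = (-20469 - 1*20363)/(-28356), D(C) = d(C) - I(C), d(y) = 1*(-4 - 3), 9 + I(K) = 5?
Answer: -3583064/21267 ≈ -168.48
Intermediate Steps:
I(K) = -4 (I(K) = -9 + 5 = -4)
d(y) = -7 (d(y) = 1*(-7) = -7)
D(C) = -3 (D(C) = -7 - 1*(-4) = -7 + 4 = -3)
E = -10208/21267 (E = -(-20469 - 1*20363)/(3*(-28356)) = -(-20469 - 20363)*(-1)/(3*28356) = -(-40832)*(-1)/(3*28356) = -⅓*10208/7089 = -10208/21267 ≈ -0.47999)
E - T(-171, D(-9)) = -10208/21267 - (-3 - 1*(-171)) = -10208/21267 - (-3 + 171) = -10208/21267 - 1*168 = -10208/21267 - 168 = -3583064/21267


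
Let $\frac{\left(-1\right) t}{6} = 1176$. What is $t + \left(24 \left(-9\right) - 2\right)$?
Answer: $-7274$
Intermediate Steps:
$t = -7056$ ($t = \left(-6\right) 1176 = -7056$)
$t + \left(24 \left(-9\right) - 2\right) = -7056 + \left(24 \left(-9\right) - 2\right) = -7056 - 218 = -7274$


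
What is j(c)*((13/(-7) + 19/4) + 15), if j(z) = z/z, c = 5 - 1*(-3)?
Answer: 501/28 ≈ 17.893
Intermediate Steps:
c = 8 (c = 5 + 3 = 8)
j(z) = 1
j(c)*((13/(-7) + 19/4) + 15) = 1*((13/(-7) + 19/4) + 15) = 1*((13*(-⅐) + 19*(¼)) + 15) = 1*((-13/7 + 19/4) + 15) = 1*(81/28 + 15) = 1*(501/28) = 501/28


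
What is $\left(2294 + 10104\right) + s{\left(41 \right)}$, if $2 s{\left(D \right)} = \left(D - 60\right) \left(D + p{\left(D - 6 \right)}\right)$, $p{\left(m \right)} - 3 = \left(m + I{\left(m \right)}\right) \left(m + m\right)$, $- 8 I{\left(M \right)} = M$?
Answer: $- \frac{67085}{8} \approx -8385.6$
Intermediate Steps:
$I{\left(M \right)} = - \frac{M}{8}$
$p{\left(m \right)} = 3 + \frac{7 m^{2}}{4}$ ($p{\left(m \right)} = 3 + \left(m - \frac{m}{8}\right) \left(m + m\right) = 3 + \frac{7 m}{8} \cdot 2 m = 3 + \frac{7 m^{2}}{4}$)
$s{\left(D \right)} = \frac{\left(-60 + D\right) \left(3 + D + \frac{7 \left(-6 + D\right)^{2}}{4}\right)}{2}$ ($s{\left(D \right)} = \frac{\left(D - 60\right) \left(D + \left(3 + \frac{7 \left(D - 6\right)^{2}}{4}\right)\right)}{2} = \frac{\left(-60 + D\right) \left(D + \left(3 + \frac{7 \left(-6 + D\right)^{2}}{4}\right)\right)}{2} = \frac{\left(-60 + D\right) \left(3 + D + \frac{7 \left(-6 + D\right)^{2}}{4}\right)}{2}$)
$\left(2294 + 10104\right) + s{\left(41 \right)} = \left(2294 + 10104\right) + \left(-1980 + 633 \cdot 41 - \frac{125 \cdot 41^{2}}{2} + \frac{7 \cdot 41^{3}}{8}\right) = 12398 + \left(-1980 + 25953 - \frac{210125}{2} + \frac{7}{8} \cdot 68921\right) = 12398 + \left(-1980 + 25953 - \frac{210125}{2} + \frac{482447}{8}\right) = 12398 - \frac{166269}{8} = - \frac{67085}{8}$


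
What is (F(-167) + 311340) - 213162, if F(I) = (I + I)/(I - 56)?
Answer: 21894028/223 ≈ 98180.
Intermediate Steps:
F(I) = 2*I/(-56 + I) (F(I) = (2*I)/(-56 + I) = 2*I/(-56 + I))
(F(-167) + 311340) - 213162 = (2*(-167)/(-56 - 167) + 311340) - 213162 = (2*(-167)/(-223) + 311340) - 213162 = (2*(-167)*(-1/223) + 311340) - 213162 = (334/223 + 311340) - 213162 = 69429154/223 - 213162 = 21894028/223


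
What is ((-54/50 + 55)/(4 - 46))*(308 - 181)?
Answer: -85598/525 ≈ -163.04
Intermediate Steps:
((-54/50 + 55)/(4 - 46))*(308 - 181) = ((-54*1/50 + 55)/(-42))*127 = ((-27/25 + 55)*(-1/42))*127 = ((1348/25)*(-1/42))*127 = -674/525*127 = -85598/525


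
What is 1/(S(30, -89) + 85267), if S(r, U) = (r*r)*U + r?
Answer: 1/5197 ≈ 0.00019242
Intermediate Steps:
S(r, U) = r + U*r**2 (S(r, U) = r**2*U + r = U*r**2 + r = r + U*r**2)
1/(S(30, -89) + 85267) = 1/(30*(1 - 89*30) + 85267) = 1/(30*(1 - 2670) + 85267) = 1/(30*(-2669) + 85267) = 1/(-80070 + 85267) = 1/5197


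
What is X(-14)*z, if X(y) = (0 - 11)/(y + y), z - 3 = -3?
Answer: 0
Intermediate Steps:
z = 0 (z = 3 - 3 = 0)
X(y) = -11/(2*y) (X(y) = -11*1/(2*y) = -11/(2*y))
X(-14)*z = -11/2/(-14)*0 = -11/2*(-1/14)*0 = (11/28)*0 = 0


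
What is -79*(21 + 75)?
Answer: -7584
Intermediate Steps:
-79*(21 + 75) = -79*96 = -7584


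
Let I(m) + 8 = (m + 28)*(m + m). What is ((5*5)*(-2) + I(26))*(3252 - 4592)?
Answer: -3685000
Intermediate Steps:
I(m) = -8 + 2*m*(28 + m) (I(m) = -8 + (m + 28)*(m + m) = -8 + (28 + m)*(2*m) = -8 + 2*m*(28 + m))
((5*5)*(-2) + I(26))*(3252 - 4592) = ((5*5)*(-2) + (-8 + 2*26**2 + 56*26))*(3252 - 4592) = (25*(-2) + (-8 + 2*676 + 1456))*(-1340) = (-50 + (-8 + 1352 + 1456))*(-1340) = (-50 + 2800)*(-1340) = 2750*(-1340) = -3685000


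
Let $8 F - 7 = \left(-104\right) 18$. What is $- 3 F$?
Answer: $\frac{5595}{8} \approx 699.38$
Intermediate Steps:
$F = - \frac{1865}{8}$ ($F = \frac{7}{8} + \frac{\left(-104\right) 18}{8} = \frac{7}{8} + \frac{1}{8} \left(-1872\right) = \frac{7}{8} - 234 = - \frac{1865}{8} \approx -233.13$)
$- 3 F = \left(-3\right) \left(- \frac{1865}{8}\right) = \frac{5595}{8}$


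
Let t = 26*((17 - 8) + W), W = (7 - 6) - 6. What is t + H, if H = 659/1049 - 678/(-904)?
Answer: 442167/4196 ≈ 105.38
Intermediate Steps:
W = -5 (W = 1 - 6 = -5)
t = 104 (t = 26*((17 - 8) - 5) = 26*(9 - 5) = 26*4 = 104)
H = 5783/4196 (H = 659*(1/1049) - 678*(-1/904) = 659/1049 + ¾ = 5783/4196 ≈ 1.3782)
t + H = 104 + 5783/4196 = 442167/4196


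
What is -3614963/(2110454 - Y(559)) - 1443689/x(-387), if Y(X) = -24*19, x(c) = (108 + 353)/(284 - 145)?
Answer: -423603825529553/973129510 ≈ -4.3530e+5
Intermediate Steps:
x(c) = 461/139
Y(X) = -456
-3614963/(2110454 - Y(559)) - 1443689/x(-387) = -3614963/(2110454 - 1*(-456)) - 1443689/461/139 = -3614963/(2110454 + 456) - 1443689*139/461 = -3614963/2110910 - 200672771/461 = -423603825529553/973129510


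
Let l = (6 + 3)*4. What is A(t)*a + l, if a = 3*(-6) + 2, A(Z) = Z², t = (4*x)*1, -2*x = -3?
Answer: -540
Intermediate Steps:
x = 3/2 (x = -½*(-3) = 3/2 ≈ 1.5000)
t = 6 (t = (4*(3/2))*1 = 6*1 = 6)
l = 36 (l = 9*4 = 36)
a = -16 (a = -18 + 2 = -16)
A(t)*a + l = 6²*(-16) + 36 = 36*(-16) + 36 = -576 + 36 = -540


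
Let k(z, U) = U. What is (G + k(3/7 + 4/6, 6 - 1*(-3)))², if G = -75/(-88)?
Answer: 751689/7744 ≈ 97.067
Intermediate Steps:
G = 75/88 (G = -75*(-1/88) = 75/88 ≈ 0.85227)
(G + k(3/7 + 4/6, 6 - 1*(-3)))² = (75/88 + (6 - 1*(-3)))² = (75/88 + (6 + 3))² = (75/88 + 9)² = (867/88)² = 751689/7744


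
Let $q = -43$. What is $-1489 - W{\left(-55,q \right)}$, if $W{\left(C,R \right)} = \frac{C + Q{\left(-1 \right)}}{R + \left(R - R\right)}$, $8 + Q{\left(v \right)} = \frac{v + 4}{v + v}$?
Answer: $- \frac{2981}{2} \approx -1490.5$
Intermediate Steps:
$Q{\left(v \right)} = -8 + \frac{4 + v}{2 v}$ ($Q{\left(v \right)} = -8 + \frac{v + 4}{v + v} = -8 + \frac{4 + v}{2 v}$)
$W{\left(C,R \right)} = \frac{- \frac{19}{2} + C}{R}$ ($W{\left(C,R \right)} = \frac{C - \left(\frac{15}{2} - \frac{2}{-1}\right)}{R + \left(R - R\right)} = \frac{C + \left(- \frac{15}{2} + 2 \left(-1\right)\right)}{R + 0} = \frac{C - \frac{19}{2}}{R} = \frac{- \frac{19}{2} + C}{R}$)
$-1489 - W{\left(-55,q \right)} = -1489 - \frac{- \frac{19}{2} - 55}{-43} = -1489 - \left(- \frac{1}{43}\right) \left(- \frac{129}{2}\right) = -1489 - \frac{3}{2} = - \frac{2981}{2}$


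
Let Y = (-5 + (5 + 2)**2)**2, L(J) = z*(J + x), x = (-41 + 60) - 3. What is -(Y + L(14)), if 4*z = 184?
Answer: -3316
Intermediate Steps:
z = 46 (z = (1/4)*184 = 46)
x = 16 (x = 19 - 3 = 16)
L(J) = 736 + 46*J (L(J) = 46*(J + 16) = 46*(16 + J) = 736 + 46*J)
Y = 1936 (Y = (-5 + 7**2)**2 = (-5 + 49)**2 = 44**2 = 1936)
-(Y + L(14)) = -(1936 + (736 + 46*14)) = -(1936 + (736 + 644)) = -(1936 + 1380) = -1*3316 = -3316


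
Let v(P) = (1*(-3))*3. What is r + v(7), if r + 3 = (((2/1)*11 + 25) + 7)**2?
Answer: 2904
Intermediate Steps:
v(P) = -9 (v(P) = -3*3 = -9)
r = 2913 (r = -3 + (((2/1)*11 + 25) + 7)**2 = -3 + (((2*1)*11 + 25) + 7)**2 = -3 + ((2*11 + 25) + 7)**2 = -3 + ((22 + 25) + 7)**2 = -3 + (47 + 7)**2 = -3 + 54**2 = -3 + 2916 = 2913)
r + v(7) = 2913 - 9 = 2904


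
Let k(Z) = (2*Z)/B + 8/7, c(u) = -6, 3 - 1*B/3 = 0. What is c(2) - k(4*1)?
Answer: -506/63 ≈ -8.0317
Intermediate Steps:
B = 9 (B = 9 - 3*0 = 9 + 0 = 9)
k(Z) = 8/7 + 2*Z/9 (k(Z) = (2*Z)/9 + 8/7 = (2*Z)*(⅑) + 8*(⅐) = 2*Z/9 + 8/7 = 8/7 + 2*Z/9)
c(2) - k(4*1) = -6 - (8/7 + 2*(4*1)/9) = -6 - (8/7 + (2/9)*4) = -6 - (8/7 + 8/9) = -6 - 1*128/63 = -6 - 128/63 = -506/63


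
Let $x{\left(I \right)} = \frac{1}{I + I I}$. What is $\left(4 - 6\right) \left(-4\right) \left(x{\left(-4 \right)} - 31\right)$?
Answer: $- \frac{742}{3} \approx -247.33$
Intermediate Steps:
$x{\left(I \right)} = \frac{1}{I + I^{2}}$
$\left(4 - 6\right) \left(-4\right) \left(x{\left(-4 \right)} - 31\right) = \left(4 - 6\right) \left(-4\right) \left(\frac{1}{\left(-4\right) \left(1 - 4\right)} - 31\right) = \left(-2\right) \left(-4\right) \left(- \frac{1}{4 \left(-3\right)} - 31\right) = 8 \left(\left(- \frac{1}{4}\right) \left(- \frac{1}{3}\right) - 31\right) = 8 \left(\frac{1}{12} - 31\right) = 8 \left(- \frac{371}{12}\right) = - \frac{742}{3}$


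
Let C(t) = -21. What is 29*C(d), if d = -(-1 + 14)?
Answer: -609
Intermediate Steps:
d = -13 (d = -1*13 = -13)
29*C(d) = 29*(-21) = -609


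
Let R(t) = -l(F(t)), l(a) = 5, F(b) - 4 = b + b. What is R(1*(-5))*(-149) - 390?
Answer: 355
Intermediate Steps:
F(b) = 4 + 2*b (F(b) = 4 + (b + b) = 4 + 2*b)
R(t) = -5 (R(t) = -1*5 = -5)
R(1*(-5))*(-149) - 390 = -5*(-149) - 390 = 745 - 390 = 355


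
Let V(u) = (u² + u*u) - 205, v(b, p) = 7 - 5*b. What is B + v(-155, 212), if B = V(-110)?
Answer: 24777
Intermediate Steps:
V(u) = -205 + 2*u² (V(u) = (u² + u²) - 205 = 2*u² - 205 = -205 + 2*u²)
B = 23995 (B = -205 + 2*(-110)² = -205 + 2*12100 = -205 + 24200 = 23995)
B + v(-155, 212) = 23995 + (7 - 5*(-155)) = 23995 + (7 + 775) = 23995 + 782 = 24777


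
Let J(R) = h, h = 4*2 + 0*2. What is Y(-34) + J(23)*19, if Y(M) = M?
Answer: 118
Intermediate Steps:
h = 8 (h = 8 + 0 = 8)
J(R) = 8
Y(-34) + J(23)*19 = -34 + 8*19 = -34 + 152 = 118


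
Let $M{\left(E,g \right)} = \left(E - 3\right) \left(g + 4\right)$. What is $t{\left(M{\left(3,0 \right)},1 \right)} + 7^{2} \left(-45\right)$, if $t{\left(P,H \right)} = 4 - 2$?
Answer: $-2203$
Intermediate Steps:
$M{\left(E,g \right)} = \left(-3 + E\right) \left(4 + g\right)$
$t{\left(P,H \right)} = 2$ ($t{\left(P,H \right)} = 4 - 2 = 2$)
$t{\left(M{\left(3,0 \right)},1 \right)} + 7^{2} \left(-45\right) = 2 + 7^{2} \left(-45\right) = 2 + 49 \left(-45\right) = 2 - 2205 = -2203$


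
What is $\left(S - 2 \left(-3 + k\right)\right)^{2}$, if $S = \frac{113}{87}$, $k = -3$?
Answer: $\frac{1338649}{7569} \approx 176.86$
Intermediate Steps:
$S = \frac{113}{87}$ ($S = 113 \cdot \frac{1}{87} = \frac{113}{87} \approx 1.2989$)
$\left(S - 2 \left(-3 + k\right)\right)^{2} = \left(\frac{113}{87} - 2 \left(-3 - 3\right)\right)^{2} = \left(\frac{113}{87} - -12\right)^{2} = \left(\frac{113}{87} + 12\right)^{2} = \left(\frac{1157}{87}\right)^{2} = \frac{1338649}{7569}$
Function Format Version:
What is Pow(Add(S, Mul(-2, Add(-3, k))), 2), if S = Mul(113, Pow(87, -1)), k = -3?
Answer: Rational(1338649, 7569) ≈ 176.86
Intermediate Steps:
S = Rational(113, 87) (S = Mul(113, Rational(1, 87)) = Rational(113, 87) ≈ 1.2989)
Pow(Add(S, Mul(-2, Add(-3, k))), 2) = Pow(Add(Rational(113, 87), Mul(-2, Add(-3, -3))), 2) = Pow(Add(Rational(113, 87), Mul(-2, -6)), 2) = Pow(Add(Rational(113, 87), 12), 2) = Pow(Rational(1157, 87), 2) = Rational(1338649, 7569)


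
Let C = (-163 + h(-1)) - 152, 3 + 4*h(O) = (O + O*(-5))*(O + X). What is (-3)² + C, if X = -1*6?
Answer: -1255/4 ≈ -313.75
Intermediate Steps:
X = -6
h(O) = -¾ - O*(-6 + O) (h(O) = -¾ + ((O + O*(-5))*(O - 6))/4 = -¾ + ((O - 5*O)*(-6 + O))/4 = -¾ + ((-4*O)*(-6 + O))/4 = -¾ + (-4*O*(-6 + O))/4 = -¾ - O*(-6 + O))
C = -1291/4 (C = (-163 + (-¾ - 1*(-1)² + 6*(-1))) - 152 = (-163 + (-¾ - 1*1 - 6)) - 152 = (-163 + (-¾ - 1 - 6)) - 152 = (-163 - 31/4) - 152 = -683/4 - 152 = -1291/4 ≈ -322.75)
(-3)² + C = (-3)² - 1291/4 = 9 - 1291/4 = -1255/4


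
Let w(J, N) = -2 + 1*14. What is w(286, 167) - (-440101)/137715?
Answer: 2092681/137715 ≈ 15.196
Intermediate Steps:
w(J, N) = 12 (w(J, N) = -2 + 14 = 12)
w(286, 167) - (-440101)/137715 = 12 - (-440101)/137715 = 12 - 1*(-440101/137715) = 12 + 440101/137715 = 2092681/137715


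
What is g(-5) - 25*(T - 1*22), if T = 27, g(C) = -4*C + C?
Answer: -110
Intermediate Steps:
g(C) = -3*C
g(-5) - 25*(T - 1*22) = -3*(-5) - 25*(27 - 1*22) = 15 - 25*(27 - 22) = 15 - 25*5 = 15 - 125 = -110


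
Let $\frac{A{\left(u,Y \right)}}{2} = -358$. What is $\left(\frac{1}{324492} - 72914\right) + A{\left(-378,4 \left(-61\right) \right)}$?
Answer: $- \frac{23892345959}{324492} \approx -73630.0$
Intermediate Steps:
$A{\left(u,Y \right)} = -716$ ($A{\left(u,Y \right)} = 2 \left(-358\right) = -716$)
$\left(\frac{1}{324492} - 72914\right) + A{\left(-378,4 \left(-61\right) \right)} = \left(\frac{1}{324492} - 72914\right) - 716 = - \frac{23660009687}{324492} - 716 = - \frac{23892345959}{324492}$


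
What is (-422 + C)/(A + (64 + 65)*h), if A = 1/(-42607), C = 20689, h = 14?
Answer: 863516069/76948241 ≈ 11.222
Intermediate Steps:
A = -1/42607 ≈ -2.3470e-5
(-422 + C)/(A + (64 + 65)*h) = (-422 + 20689)/(-1/42607 + (64 + 65)*14) = 20267/(-1/42607 + 129*14) = 20267/(-1/42607 + 1806) = 20267/(76948241/42607) = 20267*(42607/76948241) = 863516069/76948241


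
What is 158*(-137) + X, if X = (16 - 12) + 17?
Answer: -21625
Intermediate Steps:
X = 21 (X = 4 + 17 = 21)
158*(-137) + X = 158*(-137) + 21 = -21646 + 21 = -21625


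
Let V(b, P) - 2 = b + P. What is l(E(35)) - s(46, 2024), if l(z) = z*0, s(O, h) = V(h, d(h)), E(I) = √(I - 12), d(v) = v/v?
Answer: -2027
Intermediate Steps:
d(v) = 1
E(I) = √(-12 + I)
V(b, P) = 2 + P + b (V(b, P) = 2 + (b + P) = 2 + (P + b) = 2 + P + b)
s(O, h) = 3 + h (s(O, h) = 2 + 1 + h = 3 + h)
l(z) = 0
l(E(35)) - s(46, 2024) = 0 - (3 + 2024) = 0 - 1*2027 = 0 - 2027 = -2027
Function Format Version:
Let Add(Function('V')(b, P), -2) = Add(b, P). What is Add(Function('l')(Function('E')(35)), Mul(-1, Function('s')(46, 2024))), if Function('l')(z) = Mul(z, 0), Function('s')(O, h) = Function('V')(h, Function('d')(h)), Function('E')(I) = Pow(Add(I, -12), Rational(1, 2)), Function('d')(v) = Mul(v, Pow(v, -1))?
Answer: -2027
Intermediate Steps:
Function('d')(v) = 1
Function('E')(I) = Pow(Add(-12, I), Rational(1, 2))
Function('V')(b, P) = Add(2, P, b) (Function('V')(b, P) = Add(2, Add(b, P)) = Add(2, Add(P, b)) = Add(2, P, b))
Function('s')(O, h) = Add(3, h) (Function('s')(O, h) = Add(2, 1, h) = Add(3, h))
Function('l')(z) = 0
Add(Function('l')(Function('E')(35)), Mul(-1, Function('s')(46, 2024))) = Add(0, Mul(-1, Add(3, 2024))) = Add(0, Mul(-1, 2027)) = Add(0, -2027) = -2027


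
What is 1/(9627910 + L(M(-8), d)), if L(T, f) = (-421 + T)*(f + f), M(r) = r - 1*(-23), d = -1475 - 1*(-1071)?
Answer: 1/9955958 ≈ 1.0044e-7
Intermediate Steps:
d = -404 (d = -1475 + 1071 = -404)
M(r) = 23 + r (M(r) = r + 23 = 23 + r)
L(T, f) = 2*f*(-421 + T) (L(T, f) = (-421 + T)*(2*f) = 2*f*(-421 + T))
1/(9627910 + L(M(-8), d)) = 1/(9627910 + 2*(-404)*(-421 + (23 - 8))) = 1/(9627910 + 2*(-404)*(-421 + 15)) = 1/(9627910 + 2*(-404)*(-406)) = 1/(9627910 + 328048) = 1/9955958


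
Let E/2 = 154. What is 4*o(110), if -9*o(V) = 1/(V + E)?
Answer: -2/1881 ≈ -0.0010633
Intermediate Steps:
E = 308 (E = 2*154 = 308)
o(V) = -1/(9*(308 + V)) (o(V) = -1/(9*(V + 308)) = -1/(9*(308 + V)))
4*o(110) = 4*(-1/(2772 + 9*110)) = 4*(-1/(2772 + 990)) = 4*(-1/3762) = -2/1881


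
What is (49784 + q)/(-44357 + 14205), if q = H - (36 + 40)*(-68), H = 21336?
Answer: -9536/3769 ≈ -2.5301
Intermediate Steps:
q = 26504 (q = 21336 - (36 + 40)*(-68) = 21336 - 76*(-68) = 21336 - 1*(-5168) = 21336 + 5168 = 26504)
(49784 + q)/(-44357 + 14205) = (49784 + 26504)/(-44357 + 14205) = 76288/(-30152) = 76288*(-1/30152) = -9536/3769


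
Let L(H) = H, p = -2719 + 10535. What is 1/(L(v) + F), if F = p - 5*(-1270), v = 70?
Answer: 1/14236 ≈ 7.0244e-5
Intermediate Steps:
p = 7816
F = 14166 (F = 7816 - 5*(-1270) = 7816 - 1*(-6350) = 7816 + 6350 = 14166)
1/(L(v) + F) = 1/(70 + 14166) = 1/14236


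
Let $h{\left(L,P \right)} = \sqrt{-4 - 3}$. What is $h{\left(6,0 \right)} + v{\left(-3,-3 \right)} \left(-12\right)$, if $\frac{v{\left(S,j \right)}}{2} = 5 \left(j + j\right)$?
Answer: $720 + i \sqrt{7} \approx 720.0 + 2.6458 i$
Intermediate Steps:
$v{\left(S,j \right)} = 20 j$ ($v{\left(S,j \right)} = 2 \cdot 5 \left(j + j\right) = 2 \cdot 5 \cdot 2 j = 2 \cdot 10 j = 20 j$)
$h{\left(L,P \right)} = i \sqrt{7}$ ($h{\left(L,P \right)} = \sqrt{-7} = i \sqrt{7}$)
$h{\left(6,0 \right)} + v{\left(-3,-3 \right)} \left(-12\right) = i \sqrt{7} + 20 \left(-3\right) \left(-12\right) = i \sqrt{7} - -720 = i \sqrt{7} + 720 = 720 + i \sqrt{7}$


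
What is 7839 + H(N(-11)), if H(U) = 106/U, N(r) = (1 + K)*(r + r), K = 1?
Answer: 172405/22 ≈ 7836.6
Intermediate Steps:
N(r) = 4*r (N(r) = (1 + 1)*(r + r) = 2*(2*r) = 4*r)
7839 + H(N(-11)) = 7839 + 106/((4*(-11))) = 7839 + 106/(-44) = 7839 + 106*(-1/44) = 7839 - 53/22 = 172405/22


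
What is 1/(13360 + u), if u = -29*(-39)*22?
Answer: 1/38242 ≈ 2.6149e-5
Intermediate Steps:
u = 24882 (u = 1131*22 = 24882)
1/(13360 + u) = 1/(13360 + 24882) = 1/38242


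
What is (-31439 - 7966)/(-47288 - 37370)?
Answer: 39405/84658 ≈ 0.46546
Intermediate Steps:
(-31439 - 7966)/(-47288 - 37370) = -39405/(-84658) = -39405*(-1/84658) = 39405/84658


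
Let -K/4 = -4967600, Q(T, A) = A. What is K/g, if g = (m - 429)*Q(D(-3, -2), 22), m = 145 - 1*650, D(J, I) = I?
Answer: -451600/467 ≈ -967.02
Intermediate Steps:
m = -505 (m = 145 - 650 = -505)
g = -20548 (g = (-505 - 429)*22 = -934*22 = -20548)
K = 19870400 (K = -4*(-4967600) = 19870400)
K/g = 19870400/(-20548) = 19870400*(-1/20548) = -451600/467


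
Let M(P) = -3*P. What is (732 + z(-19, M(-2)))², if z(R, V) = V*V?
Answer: 589824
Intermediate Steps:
z(R, V) = V²
(732 + z(-19, M(-2)))² = (732 + (-3*(-2))²)² = (732 + 6²)² = (732 + 36)² = 768² = 589824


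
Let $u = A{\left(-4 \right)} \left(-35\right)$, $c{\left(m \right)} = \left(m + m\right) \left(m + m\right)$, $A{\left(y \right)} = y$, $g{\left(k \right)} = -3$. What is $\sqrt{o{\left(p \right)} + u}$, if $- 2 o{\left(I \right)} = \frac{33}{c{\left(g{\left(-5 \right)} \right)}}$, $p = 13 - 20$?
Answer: $\frac{\sqrt{20094}}{12} \approx 11.813$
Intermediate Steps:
$c{\left(m \right)} = 4 m^{2}$ ($c{\left(m \right)} = 2 m 2 m = 4 m^{2}$)
$p = -7$ ($p = 13 - 20 = -7$)
$o{\left(I \right)} = - \frac{11}{24}$ ($o{\left(I \right)} = - \frac{33 \frac{1}{4 \left(-3\right)^{2}}}{2} = - \frac{33 \frac{1}{4 \cdot 9}}{2} = - \frac{33 \cdot \frac{1}{36}}{2} = \left(- \frac{1}{2}\right) \frac{11}{12} = - \frac{11}{24}$)
$u = 140$ ($u = \left(-4\right) \left(-35\right) = 140$)
$\sqrt{o{\left(p \right)} + u} = \sqrt{- \frac{11}{24} + 140} = \sqrt{\frac{3349}{24}} = \frac{\sqrt{20094}}{12}$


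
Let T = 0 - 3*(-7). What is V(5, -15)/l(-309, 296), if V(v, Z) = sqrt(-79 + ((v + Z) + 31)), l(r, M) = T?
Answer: I*sqrt(58)/21 ≈ 0.36266*I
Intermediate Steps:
T = 21 (T = 0 + 21 = 21)
l(r, M) = 21
V(v, Z) = sqrt(-48 + Z + v) (V(v, Z) = sqrt(-79 + ((Z + v) + 31)) = sqrt(-79 + (31 + Z + v)) = sqrt(-48 + Z + v))
V(5, -15)/l(-309, 296) = sqrt(-48 - 15 + 5)/21 = sqrt(-58)*(1/21) = (I*sqrt(58))*(1/21) = I*sqrt(58)/21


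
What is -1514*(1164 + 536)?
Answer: -2573800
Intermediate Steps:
-1514*(1164 + 536) = -1514*1700 = -2573800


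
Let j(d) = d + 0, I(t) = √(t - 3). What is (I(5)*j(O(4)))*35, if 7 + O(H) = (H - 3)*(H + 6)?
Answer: 105*√2 ≈ 148.49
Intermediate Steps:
O(H) = -7 + (-3 + H)*(6 + H) (O(H) = -7 + (H - 3)*(H + 6) = -7 + (-3 + H)*(6 + H))
I(t) = √(-3 + t)
j(d) = d
(I(5)*j(O(4)))*35 = (√(-3 + 5)*(-25 + 4² + 3*4))*35 = (√2*(-25 + 16 + 12))*35 = (√2*3)*35 = (3*√2)*35 = 105*√2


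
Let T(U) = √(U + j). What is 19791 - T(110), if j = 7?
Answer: 19791 - 3*√13 ≈ 19780.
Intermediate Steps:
T(U) = √(7 + U) (T(U) = √(U + 7) = √(7 + U))
19791 - T(110) = 19791 - √(7 + 110) = 19791 - √117 = 19791 - 3*√13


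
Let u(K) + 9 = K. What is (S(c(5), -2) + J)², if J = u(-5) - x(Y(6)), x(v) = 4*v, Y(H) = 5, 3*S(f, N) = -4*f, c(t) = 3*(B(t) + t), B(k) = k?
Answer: 5476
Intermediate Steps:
c(t) = 6*t (c(t) = 3*(t + t) = 3*(2*t) = 6*t)
S(f, N) = -4*f/3 (S(f, N) = (-4*f)/3 = -4*f/3)
u(K) = -9 + K
J = -34 (J = (-9 - 5) - 4*5 = -14 - 1*20 = -14 - 20 = -34)
(S(c(5), -2) + J)² = (-8*5 - 34)² = (-4/3*30 - 34)² = (-40 - 34)² = (-74)² = 5476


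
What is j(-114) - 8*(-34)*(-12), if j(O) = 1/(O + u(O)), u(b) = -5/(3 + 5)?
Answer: -2993096/917 ≈ -3264.0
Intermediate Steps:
u(b) = -5/8
j(O) = 1/(-5/8 + O) (j(O) = 1/(O - 5/8) = 1/(-5/8 + O))
j(-114) - 8*(-34)*(-12) = 8/(-5 + 8*(-114)) - 8*(-34)*(-12) = 8/(-5 - 912) - (-272)*(-12) = 8/(-917) - 1*3264 = 8*(-1/917) - 3264 = -8/917 - 3264 = -2993096/917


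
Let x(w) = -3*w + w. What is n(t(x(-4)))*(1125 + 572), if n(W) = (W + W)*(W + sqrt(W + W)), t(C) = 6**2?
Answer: 4398624 + 733104*sqrt(2) ≈ 5.4354e+6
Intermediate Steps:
x(w) = -2*w
t(C) = 36
n(W) = 2*W*(W + sqrt(2)*sqrt(W)) (n(W) = (2*W)*(W + sqrt(2*W)) = (2*W)*(W + sqrt(2)*sqrt(W)) = 2*W*(W + sqrt(2)*sqrt(W)))
n(t(x(-4)))*(1125 + 572) = (2*36**2 + 2*sqrt(2)*36**(3/2))*(1125 + 572) = (2*1296 + 2*sqrt(2)*216)*1697 = (2592 + 432*sqrt(2))*1697 = 4398624 + 733104*sqrt(2)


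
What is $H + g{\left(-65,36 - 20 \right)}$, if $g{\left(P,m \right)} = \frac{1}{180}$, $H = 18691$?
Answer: $\frac{3364381}{180} \approx 18691.0$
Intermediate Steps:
$g{\left(P,m \right)} = \frac{1}{180}$
$H + g{\left(-65,36 - 20 \right)} = 18691 + \frac{1}{180} = \frac{3364381}{180}$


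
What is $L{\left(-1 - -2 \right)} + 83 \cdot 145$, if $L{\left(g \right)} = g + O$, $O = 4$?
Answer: $12040$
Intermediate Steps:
$L{\left(g \right)} = 4 + g$ ($L{\left(g \right)} = g + 4 = 4 + g$)
$L{\left(-1 - -2 \right)} + 83 \cdot 145 = \left(4 - -1\right) + 83 \cdot 145 = \left(4 + \left(-1 + 2\right)\right) + 12035 = \left(4 + 1\right) + 12035 = 5 + 12035 = 12040$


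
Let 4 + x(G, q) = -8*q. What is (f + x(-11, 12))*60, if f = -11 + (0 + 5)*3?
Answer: -5760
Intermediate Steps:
x(G, q) = -4 - 8*q
f = 4 (f = -11 + 5*3 = -11 + 15 = 4)
(f + x(-11, 12))*60 = (4 + (-4 - 8*12))*60 = (4 + (-4 - 96))*60 = (4 - 100)*60 = -96*60 = -5760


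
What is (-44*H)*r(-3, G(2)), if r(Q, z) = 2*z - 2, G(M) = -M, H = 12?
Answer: 3168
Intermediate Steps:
r(Q, z) = -2 + 2*z
(-44*H)*r(-3, G(2)) = (-44*12)*(-2 + 2*(-1*2)) = -528*(-2 + 2*(-2)) = -528*(-2 - 4) = -528*(-6) = 3168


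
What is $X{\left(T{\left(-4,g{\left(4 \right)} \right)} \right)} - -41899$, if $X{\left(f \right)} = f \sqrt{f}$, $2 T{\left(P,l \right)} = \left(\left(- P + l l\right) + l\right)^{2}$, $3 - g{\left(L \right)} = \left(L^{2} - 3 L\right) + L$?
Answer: $41899 + 3456 \sqrt{2} \approx 46787.0$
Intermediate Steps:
$g{\left(L \right)} = 3 - L^{2} + 2 L$ ($g{\left(L \right)} = 3 - \left(\left(L^{2} - 3 L\right) + L\right) = 3 - \left(L^{2} - 2 L\right) = 3 - L^{2} + 2 L$)
$T{\left(P,l \right)} = \frac{\left(l + l^{2} - P\right)^{2}}{2}$ ($T{\left(P,l \right)} = \frac{\left(\left(- P + l l\right) + l\right)^{2}}{2} = \frac{\left(\left(- P + l^{2}\right) + l\right)^{2}}{2} = \frac{\left(\left(l^{2} - P\right) + l\right)^{2}}{2} = \frac{\left(l + l^{2} - P\right)^{2}}{2}$)
$X{\left(f \right)} = f^{\frac{3}{2}}$
$X{\left(T{\left(-4,g{\left(4 \right)} \right)} \right)} - -41899 = \left(\frac{\left(\left(3 - 4^{2} + 2 \cdot 4\right) + \left(3 - 4^{2} + 2 \cdot 4\right)^{2} - -4\right)^{2}}{2}\right)^{\frac{3}{2}} - -41899 = \left(\frac{\left(\left(3 - 16 + 8\right) + \left(3 - 16 + 8\right)^{2} + 4\right)^{2}}{2}\right)^{\frac{3}{2}} + 41899 = \left(\frac{\left(-5 + \left(-5\right)^{2} + 4\right)^{2}}{2}\right)^{\frac{3}{2}} + 41899 = \left(\frac{\left(-5 + 25 + 4\right)^{2}}{2}\right)^{\frac{3}{2}} + 41899 = \left(\frac{24^{2}}{2}\right)^{\frac{3}{2}} + 41899 = \left(\frac{1}{2} \cdot 576\right)^{\frac{3}{2}} + 41899 = 288^{\frac{3}{2}} + 41899 = 3456 \sqrt{2} + 41899 = 41899 + 3456 \sqrt{2}$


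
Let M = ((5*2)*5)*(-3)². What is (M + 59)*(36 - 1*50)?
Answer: -7126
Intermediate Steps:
M = 450 (M = (10*5)*9 = 50*9 = 450)
(M + 59)*(36 - 1*50) = (450 + 59)*(36 - 1*50) = 509*(36 - 50) = 509*(-14) = -7126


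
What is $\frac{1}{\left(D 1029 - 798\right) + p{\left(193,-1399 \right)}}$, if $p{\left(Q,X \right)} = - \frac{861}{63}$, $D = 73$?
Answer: $\frac{3}{222916} \approx 1.3458 \cdot 10^{-5}$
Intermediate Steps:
$p{\left(Q,X \right)} = - \frac{41}{3}$ ($p{\left(Q,X \right)} = \left(-861\right) \frac{1}{63} = - \frac{41}{3}$)
$\frac{1}{\left(D 1029 - 798\right) + p{\left(193,-1399 \right)}} = \frac{1}{\left(73 \cdot 1029 - 798\right) - \frac{41}{3}} = \frac{1}{\left(75117 - 798\right) - \frac{41}{3}} = \frac{1}{74319 - \frac{41}{3}} = \frac{1}{\frac{222916}{3}} = \frac{3}{222916}$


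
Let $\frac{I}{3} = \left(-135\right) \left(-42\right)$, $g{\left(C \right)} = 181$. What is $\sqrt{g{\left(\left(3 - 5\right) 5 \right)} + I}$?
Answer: $\sqrt{17191} \approx 131.11$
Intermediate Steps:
$I = 17010$ ($I = 3 \left(\left(-135\right) \left(-42\right)\right) = 3 \cdot 5670 = 17010$)
$\sqrt{g{\left(\left(3 - 5\right) 5 \right)} + I} = \sqrt{181 + 17010} = \sqrt{17191}$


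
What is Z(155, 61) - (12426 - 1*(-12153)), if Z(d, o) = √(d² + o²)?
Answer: -24579 + √27746 ≈ -24412.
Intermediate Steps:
Z(155, 61) - (12426 - 1*(-12153)) = √(155² + 61²) - (12426 - 1*(-12153)) = √(24025 + 3721) - (12426 + 12153) = √27746 - 1*24579 = √27746 - 24579 = -24579 + √27746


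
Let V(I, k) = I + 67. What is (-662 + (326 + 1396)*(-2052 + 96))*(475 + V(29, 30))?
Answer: -1923638474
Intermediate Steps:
V(I, k) = 67 + I
(-662 + (326 + 1396)*(-2052 + 96))*(475 + V(29, 30)) = (-662 + (326 + 1396)*(-2052 + 96))*(475 + (67 + 29)) = (-662 + 1722*(-1956))*(475 + 96) = (-662 - 3368232)*571 = -3368894*571 = -1923638474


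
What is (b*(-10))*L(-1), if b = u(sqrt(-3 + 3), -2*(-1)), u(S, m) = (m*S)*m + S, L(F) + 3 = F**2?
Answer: 0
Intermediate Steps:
L(F) = -3 + F**2
u(S, m) = S + S*m**2 (u(S, m) = (S*m)*m + S = S*m**2 + S = S + S*m**2)
b = 0 (b = sqrt(-3 + 3)*(1 + (-2*(-1))**2) = sqrt(0)*(1 + 2**2) = 0*(1 + 4) = 0*5 = 0)
(b*(-10))*L(-1) = (0*(-10))*(-3 + (-1)**2) = 0*(-3 + 1) = 0*(-2) = 0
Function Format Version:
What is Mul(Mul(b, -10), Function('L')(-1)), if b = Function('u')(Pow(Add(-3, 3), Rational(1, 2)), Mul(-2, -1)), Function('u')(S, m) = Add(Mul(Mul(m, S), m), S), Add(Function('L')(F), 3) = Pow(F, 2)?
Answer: 0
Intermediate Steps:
Function('L')(F) = Add(-3, Pow(F, 2))
Function('u')(S, m) = Add(S, Mul(S, Pow(m, 2))) (Function('u')(S, m) = Add(Mul(Mul(S, m), m), S) = Add(Mul(S, Pow(m, 2)), S) = Add(S, Mul(S, Pow(m, 2))))
b = 0 (b = Mul(Pow(Add(-3, 3), Rational(1, 2)), Add(1, Pow(Mul(-2, -1), 2))) = Mul(Pow(0, Rational(1, 2)), Add(1, Pow(2, 2))) = Mul(0, Add(1, 4)) = Mul(0, 5) = 0)
Mul(Mul(b, -10), Function('L')(-1)) = Mul(Mul(0, -10), Add(-3, Pow(-1, 2))) = Mul(0, Add(-3, 1)) = Mul(0, -2) = 0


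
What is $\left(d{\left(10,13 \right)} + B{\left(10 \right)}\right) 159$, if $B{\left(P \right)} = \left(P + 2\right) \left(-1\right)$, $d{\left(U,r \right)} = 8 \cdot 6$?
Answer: $5724$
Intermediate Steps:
$d{\left(U,r \right)} = 48$
$B{\left(P \right)} = -2 - P$ ($B{\left(P \right)} = \left(2 + P\right) \left(-1\right) = -2 - P$)
$\left(d{\left(10,13 \right)} + B{\left(10 \right)}\right) 159 = \left(48 - 12\right) 159 = 36 \cdot 159 = 5724$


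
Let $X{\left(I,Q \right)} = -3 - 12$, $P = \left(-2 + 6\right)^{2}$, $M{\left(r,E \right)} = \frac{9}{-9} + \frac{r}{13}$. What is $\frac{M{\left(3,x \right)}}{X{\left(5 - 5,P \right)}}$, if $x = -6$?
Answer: $\frac{2}{39} \approx 0.051282$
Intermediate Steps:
$M{\left(r,E \right)} = -1 + \frac{r}{13}$ ($M{\left(r,E \right)} = 9 \left(- \frac{1}{9}\right) + r \frac{1}{13} = -1 + \frac{r}{13}$)
$P = 16$ ($P = 4^{2} = 16$)
$X{\left(I,Q \right)} = -15$
$\frac{M{\left(3,x \right)}}{X{\left(5 - 5,P \right)}} = \frac{-1 + \frac{1}{13} \cdot 3}{-15} = \left(-1 + \frac{3}{13}\right) \left(- \frac{1}{15}\right) = \left(- \frac{10}{13}\right) \left(- \frac{1}{15}\right) = \frac{2}{39}$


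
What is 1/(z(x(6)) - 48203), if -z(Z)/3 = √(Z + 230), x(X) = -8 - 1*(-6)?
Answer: -2537/122290903 + 6*√57/2323527157 ≈ -2.0726e-5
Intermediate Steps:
x(X) = -2 (x(X) = -8 + 6 = -2)
z(Z) = -3*√(230 + Z) (z(Z) = -3*√(Z + 230) = -3*√(230 + Z))
1/(z(x(6)) - 48203) = 1/(-3*√(230 - 2) - 48203) = 1/(-6*√57 - 48203) = 1/(-48203 - 6*√57)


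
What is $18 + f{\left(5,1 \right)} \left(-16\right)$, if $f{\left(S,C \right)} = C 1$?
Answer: $2$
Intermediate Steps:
$f{\left(S,C \right)} = C$
$18 + f{\left(5,1 \right)} \left(-16\right) = 18 + 1 \left(-16\right) = 18 - 16 = 2$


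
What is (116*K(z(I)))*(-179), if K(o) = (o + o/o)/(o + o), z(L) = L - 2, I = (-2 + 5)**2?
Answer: -83056/7 ≈ -11865.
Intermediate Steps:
I = 9 (I = 3**2 = 9)
z(L) = -2 + L
K(o) = (1 + o)/(2*o) (K(o) = (o + 1)/((2*o)) = (1 + o)*(1/(2*o)) = (1 + o)/(2*o))
(116*K(z(I)))*(-179) = (116*((1 + (-2 + 9))/(2*(-2 + 9))))*(-179) = (116*((1/2)*(1 + 7)/7))*(-179) = (116*((1/2)*(1/7)*8))*(-179) = (116*(4/7))*(-179) = (464/7)*(-179) = -83056/7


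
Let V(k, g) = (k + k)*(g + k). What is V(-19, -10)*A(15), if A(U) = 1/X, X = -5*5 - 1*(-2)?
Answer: -1102/23 ≈ -47.913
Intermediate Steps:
V(k, g) = 2*k*(g + k) (V(k, g) = (2*k)*(g + k) = 2*k*(g + k))
X = -23 (X = -25 + 2 = -23)
A(U) = -1/23 (A(U) = 1/(-23) = -1/23)
V(-19, -10)*A(15) = (2*(-19)*(-10 - 19))*(-1/23) = (2*(-19)*(-29))*(-1/23) = 1102*(-1/23) = -1102/23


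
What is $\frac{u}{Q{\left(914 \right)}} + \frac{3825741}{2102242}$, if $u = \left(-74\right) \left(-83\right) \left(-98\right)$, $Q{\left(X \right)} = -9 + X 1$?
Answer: $- \frac{1261910800067}{1902529010} \approx -663.28$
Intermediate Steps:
$Q{\left(X \right)} = -9 + X$
$u = -601916$ ($u = 6142 \left(-98\right) = -601916$)
$\frac{u}{Q{\left(914 \right)}} + \frac{3825741}{2102242} = - \frac{601916}{-9 + 914} + \frac{3825741}{2102242} = - \frac{601916}{905} + 3825741 \cdot \frac{1}{2102242} = \left(-601916\right) \frac{1}{905} + \frac{3825741}{2102242} = - \frac{601916}{905} + \frac{3825741}{2102242} = - \frac{1261910800067}{1902529010}$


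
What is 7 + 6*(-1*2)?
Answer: -5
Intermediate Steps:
7 + 6*(-1*2) = 7 + 6*(-2) = 7 - 12 = -5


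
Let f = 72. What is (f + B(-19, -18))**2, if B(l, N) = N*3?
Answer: 324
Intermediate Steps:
B(l, N) = 3*N
(f + B(-19, -18))**2 = (72 + 3*(-18))**2 = (72 - 54)**2 = 18**2 = 324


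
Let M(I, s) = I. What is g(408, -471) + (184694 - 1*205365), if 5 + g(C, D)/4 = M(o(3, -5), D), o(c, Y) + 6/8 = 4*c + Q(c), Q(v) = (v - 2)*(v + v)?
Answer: -20622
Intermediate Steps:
Q(v) = 2*v*(-2 + v) (Q(v) = (-2 + v)*(2*v) = 2*v*(-2 + v))
o(c, Y) = -3/4 + 4*c + 2*c*(-2 + c) (o(c, Y) = -3/4 + (4*c + 2*c*(-2 + c)) = -3/4 + 4*c + 2*c*(-2 + c))
g(C, D) = 49 (g(C, D) = -20 + 4*(-3/4 + 2*3**2) = -20 + 4*(-3/4 + 2*9) = -20 + 4*(-3/4 + 18) = -20 + 4*(69/4) = -20 + 69 = 49)
g(408, -471) + (184694 - 1*205365) = 49 + (184694 - 1*205365) = 49 + (184694 - 205365) = 49 - 20671 = -20622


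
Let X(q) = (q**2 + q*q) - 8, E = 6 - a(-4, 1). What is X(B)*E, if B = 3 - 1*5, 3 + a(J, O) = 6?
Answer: 0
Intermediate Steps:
a(J, O) = 3 (a(J, O) = -3 + 6 = 3)
B = -2 (B = 3 - 5 = -2)
E = 3 (E = 6 - 1*3 = 6 - 3 = 3)
X(q) = -8 + 2*q**2 (X(q) = (q**2 + q**2) - 8 = 2*q**2 - 8 = -8 + 2*q**2)
X(B)*E = (-8 + 2*(-2)**2)*3 = (-8 + 2*4)*3 = (-8 + 8)*3 = 0*3 = 0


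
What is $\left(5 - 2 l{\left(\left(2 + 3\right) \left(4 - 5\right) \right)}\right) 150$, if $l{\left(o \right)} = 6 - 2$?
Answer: $-450$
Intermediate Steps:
$l{\left(o \right)} = 4$ ($l{\left(o \right)} = 6 - 2 = 4$)
$\left(5 - 2 l{\left(\left(2 + 3\right) \left(4 - 5\right) \right)}\right) 150 = \left(5 - 8\right) 150 = \left(-3\right) 150 = -450$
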